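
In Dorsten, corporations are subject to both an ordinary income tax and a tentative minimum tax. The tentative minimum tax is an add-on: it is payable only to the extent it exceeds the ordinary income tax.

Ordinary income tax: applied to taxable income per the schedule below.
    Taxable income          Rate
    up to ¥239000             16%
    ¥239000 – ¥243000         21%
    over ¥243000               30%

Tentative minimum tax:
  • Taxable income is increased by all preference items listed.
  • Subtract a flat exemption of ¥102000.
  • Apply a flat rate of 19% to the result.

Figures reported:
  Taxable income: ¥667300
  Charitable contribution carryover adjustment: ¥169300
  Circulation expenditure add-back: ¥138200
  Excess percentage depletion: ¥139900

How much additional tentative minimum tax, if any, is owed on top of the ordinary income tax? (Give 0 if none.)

Ordinary income tax:
  ¥239000 × 16% = ¥38240
  ¥4000 × 21% = ¥840
  ¥424300 × 30% = ¥127290
  → ¥166370

Tentative minimum tax:
  Adjusted income: ¥667300 + ¥169300 + ¥138200 + ¥139900 = ¥1114700
  Less exemption ¥102000 → base ¥1012700
  ¥1012700 × 19% = ¥192413

Excess of tentative minimum tax over ordinary income tax: ¥192413 − ¥166370 = ¥26043.

¥26043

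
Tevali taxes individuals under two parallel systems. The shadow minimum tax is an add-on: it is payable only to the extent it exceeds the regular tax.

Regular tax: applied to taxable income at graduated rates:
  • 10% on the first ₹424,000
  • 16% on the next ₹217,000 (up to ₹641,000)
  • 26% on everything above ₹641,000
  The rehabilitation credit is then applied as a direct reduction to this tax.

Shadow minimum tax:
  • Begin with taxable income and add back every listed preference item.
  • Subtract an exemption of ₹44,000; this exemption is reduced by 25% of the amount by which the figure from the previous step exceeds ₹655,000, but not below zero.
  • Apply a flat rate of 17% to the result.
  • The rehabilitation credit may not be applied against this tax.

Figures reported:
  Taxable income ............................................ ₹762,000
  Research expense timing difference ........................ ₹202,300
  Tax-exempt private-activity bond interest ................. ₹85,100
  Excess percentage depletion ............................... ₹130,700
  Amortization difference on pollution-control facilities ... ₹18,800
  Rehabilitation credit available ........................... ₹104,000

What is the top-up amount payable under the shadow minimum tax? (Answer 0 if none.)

Shadow minimum tax:
  Adjusted income: ₹762,000 + ₹202,300 + ₹85,100 + ₹130,700 + ₹18,800 = ₹1,198,900
  Exemption: 25% × (₹1,198,900 − ₹655,000) = ₹135,975 ≥ ₹44,000, so the exemption is fully phased out
  Base: ₹1,198,900 − ₹0 = ₹1,198,900
  ₹1,198,900 × 17% = ₹203,813

Regular tax:
  ₹424,000 × 10% = ₹42,400
  ₹217,000 × 16% = ₹34,720
  ₹121,000 × 26% = ₹31,460
  → ₹108,580
  Less rehabilitation credit ₹104,000 → ₹4,580

Excess of shadow minimum tax over regular tax: ₹203,813 − ₹4,580 = ₹199,233.

₹199,233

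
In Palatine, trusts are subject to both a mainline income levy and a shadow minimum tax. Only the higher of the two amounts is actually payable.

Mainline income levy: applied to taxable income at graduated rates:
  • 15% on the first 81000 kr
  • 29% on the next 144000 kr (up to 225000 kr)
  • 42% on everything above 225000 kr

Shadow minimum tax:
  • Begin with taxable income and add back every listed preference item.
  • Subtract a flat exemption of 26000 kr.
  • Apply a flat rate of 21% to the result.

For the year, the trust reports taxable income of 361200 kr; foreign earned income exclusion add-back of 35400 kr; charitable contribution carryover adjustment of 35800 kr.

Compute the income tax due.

111114 kr

Mainline income levy:
  81000 kr × 15% = 12150 kr
  144000 kr × 29% = 41760 kr
  136200 kr × 42% = 57204 kr
  → 111114 kr

Shadow minimum tax:
  Adjusted income: 361200 kr + 35400 kr + 35800 kr = 432400 kr
  Less exemption 26000 kr → base 406400 kr
  406400 kr × 21% = 85344 kr

111114 kr > 85344 kr, so the mainline income levy governs.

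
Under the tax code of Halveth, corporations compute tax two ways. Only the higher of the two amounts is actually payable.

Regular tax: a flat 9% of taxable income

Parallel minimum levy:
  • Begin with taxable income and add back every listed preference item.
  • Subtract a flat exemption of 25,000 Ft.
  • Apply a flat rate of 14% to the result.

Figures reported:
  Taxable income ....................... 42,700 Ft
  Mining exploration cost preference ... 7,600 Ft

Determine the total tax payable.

Regular tax:
  42,700 Ft × 9% = 3,843 Ft

Parallel minimum levy:
  Adjusted income: 42,700 Ft + 7,600 Ft = 50,300 Ft
  Less exemption 25,000 Ft → base 25,300 Ft
  25,300 Ft × 14% = 3,542 Ft

3,843 Ft > 3,542 Ft, so the regular tax governs.

3,843 Ft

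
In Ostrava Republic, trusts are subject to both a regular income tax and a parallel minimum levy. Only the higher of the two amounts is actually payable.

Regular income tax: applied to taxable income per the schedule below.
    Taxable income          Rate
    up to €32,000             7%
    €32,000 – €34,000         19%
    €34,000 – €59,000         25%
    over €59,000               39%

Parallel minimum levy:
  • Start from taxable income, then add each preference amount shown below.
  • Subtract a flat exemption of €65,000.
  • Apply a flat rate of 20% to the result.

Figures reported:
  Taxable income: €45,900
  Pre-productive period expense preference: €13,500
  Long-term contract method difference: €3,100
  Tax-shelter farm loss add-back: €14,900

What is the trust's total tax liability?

Regular income tax:
  €32,000 × 7% = €2,240
  €2,000 × 19% = €380
  €11,900 × 25% = €2,975
  → €5,595

Parallel minimum levy:
  Adjusted income: €45,900 + €13,500 + €3,100 + €14,900 = €77,400
  Less exemption €65,000 → base €12,400
  €12,400 × 20% = €2,480

€5,595 > €2,480, so the regular income tax governs.

€5,595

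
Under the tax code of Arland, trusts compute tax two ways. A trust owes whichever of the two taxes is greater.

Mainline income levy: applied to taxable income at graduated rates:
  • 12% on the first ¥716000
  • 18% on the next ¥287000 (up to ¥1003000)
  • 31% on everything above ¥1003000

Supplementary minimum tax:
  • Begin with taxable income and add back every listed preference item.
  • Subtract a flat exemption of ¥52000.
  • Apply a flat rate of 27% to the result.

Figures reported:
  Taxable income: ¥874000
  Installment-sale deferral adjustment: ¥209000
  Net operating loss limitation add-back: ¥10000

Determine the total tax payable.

¥281070

Mainline income levy:
  ¥716000 × 12% = ¥85920
  ¥158000 × 18% = ¥28440
  → ¥114360

Supplementary minimum tax:
  Adjusted income: ¥874000 + ¥209000 + ¥10000 = ¥1093000
  Less exemption ¥52000 → base ¥1041000
  ¥1041000 × 27% = ¥281070

¥281070 > ¥114360, so the supplementary minimum tax is the binding amount.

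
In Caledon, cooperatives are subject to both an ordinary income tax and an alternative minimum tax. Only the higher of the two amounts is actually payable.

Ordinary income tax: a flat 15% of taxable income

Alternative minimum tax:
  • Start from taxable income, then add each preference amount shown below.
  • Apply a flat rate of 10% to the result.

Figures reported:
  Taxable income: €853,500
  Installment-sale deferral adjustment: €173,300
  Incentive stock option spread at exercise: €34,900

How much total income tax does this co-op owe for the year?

Ordinary income tax:
  €853,500 × 15% = €128,025

Alternative minimum tax:
  Adjusted income: €853,500 + €173,300 + €34,900 = €1,061,700
  €1,061,700 × 10% = €106,170

€128,025 > €106,170, so the ordinary income tax governs.

€128,025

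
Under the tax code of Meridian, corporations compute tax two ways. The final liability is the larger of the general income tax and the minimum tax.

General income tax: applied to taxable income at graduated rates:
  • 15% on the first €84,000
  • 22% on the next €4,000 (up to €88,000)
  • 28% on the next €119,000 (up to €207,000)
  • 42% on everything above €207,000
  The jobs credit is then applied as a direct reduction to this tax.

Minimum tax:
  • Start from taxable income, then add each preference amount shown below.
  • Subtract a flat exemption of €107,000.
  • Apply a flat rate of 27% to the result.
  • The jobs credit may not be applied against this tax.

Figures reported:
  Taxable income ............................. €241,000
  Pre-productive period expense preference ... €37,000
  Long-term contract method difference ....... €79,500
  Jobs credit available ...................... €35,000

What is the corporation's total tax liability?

General income tax:
  €84,000 × 15% = €12,600
  €4,000 × 22% = €880
  €119,000 × 28% = €33,320
  €34,000 × 42% = €14,280
  → €61,080
  Less jobs credit €35,000 → €26,080

Minimum tax:
  Adjusted income: €241,000 + €37,000 + €79,500 = €357,500
  Less exemption €107,000 → base €250,500
  €250,500 × 27% = €67,635

€67,635 > €26,080, so the minimum tax is the binding amount.

€67,635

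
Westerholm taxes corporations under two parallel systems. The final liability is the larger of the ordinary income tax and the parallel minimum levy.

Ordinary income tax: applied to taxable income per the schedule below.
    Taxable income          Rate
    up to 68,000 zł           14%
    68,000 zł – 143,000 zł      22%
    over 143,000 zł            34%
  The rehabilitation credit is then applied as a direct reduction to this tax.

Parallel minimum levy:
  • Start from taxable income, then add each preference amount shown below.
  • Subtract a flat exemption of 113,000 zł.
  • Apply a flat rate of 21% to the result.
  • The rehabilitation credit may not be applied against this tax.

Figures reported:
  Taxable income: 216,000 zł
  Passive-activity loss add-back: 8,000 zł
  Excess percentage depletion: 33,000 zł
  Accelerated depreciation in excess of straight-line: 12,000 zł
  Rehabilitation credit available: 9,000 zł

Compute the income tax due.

41,840 zł

Parallel minimum levy:
  Adjusted income: 216,000 zł + 8,000 zł + 33,000 zł + 12,000 zł = 269,000 zł
  Less exemption 113,000 zł → base 156,000 zł
  156,000 zł × 21% = 32,760 zł

Ordinary income tax:
  68,000 zł × 14% = 9,520 zł
  75,000 zł × 22% = 16,500 zł
  73,000 zł × 34% = 24,820 zł
  → 50,840 zł
  Less rehabilitation credit 9,000 zł → 41,840 zł

41,840 zł > 32,760 zł, so the ordinary income tax governs.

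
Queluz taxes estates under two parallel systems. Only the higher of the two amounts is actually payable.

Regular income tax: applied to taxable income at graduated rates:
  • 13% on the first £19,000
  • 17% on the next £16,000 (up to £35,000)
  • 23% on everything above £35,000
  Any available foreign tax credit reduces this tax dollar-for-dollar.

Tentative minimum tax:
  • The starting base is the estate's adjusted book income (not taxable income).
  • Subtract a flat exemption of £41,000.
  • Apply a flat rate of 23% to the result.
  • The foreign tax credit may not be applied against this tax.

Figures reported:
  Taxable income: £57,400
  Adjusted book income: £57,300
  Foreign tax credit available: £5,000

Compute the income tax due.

£5,342

Regular income tax:
  £19,000 × 13% = £2,470
  £16,000 × 17% = £2,720
  £22,400 × 23% = £5,152
  → £10,342
  Less foreign tax credit £5,000 → £5,342

Tentative minimum tax:
  Base (adjusted book income): £57,300
  Less exemption £41,000 → base £16,300
  £16,300 × 23% = £3,749

£5,342 > £3,749, so the regular income tax governs.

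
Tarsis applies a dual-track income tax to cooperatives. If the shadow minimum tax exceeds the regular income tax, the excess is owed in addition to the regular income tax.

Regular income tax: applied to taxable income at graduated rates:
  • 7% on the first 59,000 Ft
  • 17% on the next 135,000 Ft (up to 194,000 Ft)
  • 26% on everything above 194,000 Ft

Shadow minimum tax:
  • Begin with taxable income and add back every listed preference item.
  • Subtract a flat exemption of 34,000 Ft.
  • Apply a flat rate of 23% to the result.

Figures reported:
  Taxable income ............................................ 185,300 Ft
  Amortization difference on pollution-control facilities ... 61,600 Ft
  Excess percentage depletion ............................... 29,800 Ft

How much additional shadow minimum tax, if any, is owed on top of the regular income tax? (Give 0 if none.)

Regular income tax:
  59,000 Ft × 7% = 4,130 Ft
  126,300 Ft × 17% = 21,471 Ft
  → 25,601 Ft

Shadow minimum tax:
  Adjusted income: 185,300 Ft + 61,600 Ft + 29,800 Ft = 276,700 Ft
  Less exemption 34,000 Ft → base 242,700 Ft
  242,700 Ft × 23% = 55,821 Ft

Excess of shadow minimum tax over regular income tax: 55,821 Ft − 25,601 Ft = 30,220 Ft.

30,220 Ft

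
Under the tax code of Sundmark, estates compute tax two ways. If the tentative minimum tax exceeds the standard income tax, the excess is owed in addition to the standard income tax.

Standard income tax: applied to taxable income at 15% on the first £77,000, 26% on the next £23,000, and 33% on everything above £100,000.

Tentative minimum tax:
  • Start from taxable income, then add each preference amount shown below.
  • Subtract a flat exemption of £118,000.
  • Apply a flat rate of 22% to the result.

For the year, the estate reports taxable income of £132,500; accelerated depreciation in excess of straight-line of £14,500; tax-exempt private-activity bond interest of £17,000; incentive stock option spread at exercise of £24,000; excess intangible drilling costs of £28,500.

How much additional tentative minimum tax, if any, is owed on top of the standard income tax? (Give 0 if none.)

£0

Standard income tax:
  £77,000 × 15% = £11,550
  £23,000 × 26% = £5,980
  £32,500 × 33% = £10,725
  → £28,255

Tentative minimum tax:
  Adjusted income: £132,500 + £14,500 + £17,000 + £24,000 + £28,500 = £216,500
  Less exemption £118,000 → base £98,500
  £98,500 × 22% = £21,670

£21,670 ≤ £28,255, so no add-on is due.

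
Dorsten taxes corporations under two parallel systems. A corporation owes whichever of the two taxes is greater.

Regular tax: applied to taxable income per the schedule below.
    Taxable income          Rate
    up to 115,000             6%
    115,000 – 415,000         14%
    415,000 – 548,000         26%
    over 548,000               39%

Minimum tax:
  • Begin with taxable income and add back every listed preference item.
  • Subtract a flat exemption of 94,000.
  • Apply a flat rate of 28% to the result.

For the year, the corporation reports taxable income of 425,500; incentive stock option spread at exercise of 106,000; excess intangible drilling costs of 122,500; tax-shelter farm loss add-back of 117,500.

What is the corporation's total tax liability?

Regular tax:
  115,000 × 6% = 6,900
  300,000 × 14% = 42,000
  10,500 × 26% = 2,730
  → 51,630

Minimum tax:
  Adjusted income: 425,500 + 106,000 + 122,500 + 117,500 = 771,500
  Less exemption 94,000 → base 677,500
  677,500 × 28% = 189,700

189,700 > 51,630, so the minimum tax is the binding amount.

189,700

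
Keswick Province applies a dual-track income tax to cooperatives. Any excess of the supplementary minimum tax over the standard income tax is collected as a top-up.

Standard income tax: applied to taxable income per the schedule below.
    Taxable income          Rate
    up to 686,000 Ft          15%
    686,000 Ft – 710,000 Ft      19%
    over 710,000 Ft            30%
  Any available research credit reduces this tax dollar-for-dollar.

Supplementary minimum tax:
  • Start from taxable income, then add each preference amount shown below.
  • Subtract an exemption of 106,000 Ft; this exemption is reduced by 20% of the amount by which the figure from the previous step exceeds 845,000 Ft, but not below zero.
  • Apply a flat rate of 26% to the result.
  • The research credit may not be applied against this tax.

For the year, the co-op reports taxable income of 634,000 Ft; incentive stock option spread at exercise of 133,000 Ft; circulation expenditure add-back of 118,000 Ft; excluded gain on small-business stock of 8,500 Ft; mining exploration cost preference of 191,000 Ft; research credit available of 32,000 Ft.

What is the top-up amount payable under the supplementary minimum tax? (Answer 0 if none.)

203,764 Ft

Standard income tax:
  634,000 Ft × 15% = 95,100 Ft
  Less research credit 32,000 Ft → 63,100 Ft

Supplementary minimum tax:
  Adjusted income: 634,000 Ft + 133,000 Ft + 118,000 Ft + 8,500 Ft + 191,000 Ft = 1,084,500 Ft
  Exemption: 106,000 Ft − 20% × (1,084,500 Ft − 845,000 Ft) = 106,000 Ft − 47,900 Ft = 58,100 Ft
  Base: 1,084,500 Ft − 58,100 Ft = 1,026,400 Ft
  1,026,400 Ft × 26% = 266,864 Ft

Excess of supplementary minimum tax over standard income tax: 266,864 Ft − 63,100 Ft = 203,764 Ft.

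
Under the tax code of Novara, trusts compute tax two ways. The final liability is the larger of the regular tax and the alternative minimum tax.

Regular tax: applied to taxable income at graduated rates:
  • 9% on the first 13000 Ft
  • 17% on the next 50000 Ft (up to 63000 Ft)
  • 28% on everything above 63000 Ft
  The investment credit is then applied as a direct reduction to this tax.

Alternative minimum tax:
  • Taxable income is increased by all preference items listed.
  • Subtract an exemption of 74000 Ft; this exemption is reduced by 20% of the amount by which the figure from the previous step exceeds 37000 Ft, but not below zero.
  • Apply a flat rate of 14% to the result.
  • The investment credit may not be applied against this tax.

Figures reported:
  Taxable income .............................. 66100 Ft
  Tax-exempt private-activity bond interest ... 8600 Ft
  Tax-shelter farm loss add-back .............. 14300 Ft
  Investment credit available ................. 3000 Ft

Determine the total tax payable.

7538 Ft

Alternative minimum tax:
  Adjusted income: 66100 Ft + 8600 Ft + 14300 Ft = 89000 Ft
  Exemption: 74000 Ft − 20% × (89000 Ft − 37000 Ft) = 74000 Ft − 10400 Ft = 63600 Ft
  Base: 89000 Ft − 63600 Ft = 25400 Ft
  25400 Ft × 14% = 3556 Ft

Regular tax:
  13000 Ft × 9% = 1170 Ft
  50000 Ft × 17% = 8500 Ft
  3100 Ft × 28% = 868 Ft
  → 10538 Ft
  Less investment credit 3000 Ft → 7538 Ft

7538 Ft > 3556 Ft, so the regular tax governs.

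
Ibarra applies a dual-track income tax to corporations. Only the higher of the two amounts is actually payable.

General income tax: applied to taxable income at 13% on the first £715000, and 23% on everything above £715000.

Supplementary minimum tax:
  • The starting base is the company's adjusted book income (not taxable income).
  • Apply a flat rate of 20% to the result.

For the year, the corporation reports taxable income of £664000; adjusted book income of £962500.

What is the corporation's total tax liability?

£192500

General income tax:
  £664000 × 13% = £86320

Supplementary minimum tax:
  Base (adjusted book income): £962500
  £962500 × 20% = £192500

£192500 > £86320, so the supplementary minimum tax is the binding amount.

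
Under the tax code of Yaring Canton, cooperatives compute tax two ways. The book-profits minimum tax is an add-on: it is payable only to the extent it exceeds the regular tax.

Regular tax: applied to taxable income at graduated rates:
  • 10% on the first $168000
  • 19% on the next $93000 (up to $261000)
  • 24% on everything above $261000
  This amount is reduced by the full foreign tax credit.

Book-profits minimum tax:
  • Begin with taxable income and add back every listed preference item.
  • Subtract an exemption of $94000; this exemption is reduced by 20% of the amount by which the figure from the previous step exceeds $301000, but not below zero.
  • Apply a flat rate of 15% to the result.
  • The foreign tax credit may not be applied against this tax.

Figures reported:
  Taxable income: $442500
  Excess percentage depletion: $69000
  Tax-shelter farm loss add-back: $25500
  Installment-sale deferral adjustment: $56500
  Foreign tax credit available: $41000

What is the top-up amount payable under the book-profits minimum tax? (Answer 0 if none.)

Book-profits minimum tax:
  Adjusted income: $442500 + $69000 + $25500 + $56500 = $593500
  Exemption: $94000 − 20% × ($593500 − $301000) = $94000 − $58500 = $35500
  Base: $593500 − $35500 = $558000
  $558000 × 15% = $83700

Regular tax:
  $168000 × 10% = $16800
  $93000 × 19% = $17670
  $181500 × 24% = $43560
  → $78030
  Less foreign tax credit $41000 → $37030

Excess of book-profits minimum tax over regular tax: $83700 − $37030 = $46670.

$46670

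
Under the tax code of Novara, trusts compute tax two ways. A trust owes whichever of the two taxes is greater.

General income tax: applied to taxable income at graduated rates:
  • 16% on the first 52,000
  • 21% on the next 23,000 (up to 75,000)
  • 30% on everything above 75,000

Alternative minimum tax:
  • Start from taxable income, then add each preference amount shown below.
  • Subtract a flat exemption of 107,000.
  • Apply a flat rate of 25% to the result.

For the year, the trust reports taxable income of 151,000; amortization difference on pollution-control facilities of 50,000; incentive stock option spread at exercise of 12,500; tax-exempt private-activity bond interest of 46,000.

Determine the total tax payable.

General income tax:
  52,000 × 16% = 8,320
  23,000 × 21% = 4,830
  76,000 × 30% = 22,800
  → 35,950

Alternative minimum tax:
  Adjusted income: 151,000 + 50,000 + 12,500 + 46,000 = 259,500
  Less exemption 107,000 → base 152,500
  152,500 × 25% = 38,125

38,125 > 35,950, so the alternative minimum tax is the binding amount.

38,125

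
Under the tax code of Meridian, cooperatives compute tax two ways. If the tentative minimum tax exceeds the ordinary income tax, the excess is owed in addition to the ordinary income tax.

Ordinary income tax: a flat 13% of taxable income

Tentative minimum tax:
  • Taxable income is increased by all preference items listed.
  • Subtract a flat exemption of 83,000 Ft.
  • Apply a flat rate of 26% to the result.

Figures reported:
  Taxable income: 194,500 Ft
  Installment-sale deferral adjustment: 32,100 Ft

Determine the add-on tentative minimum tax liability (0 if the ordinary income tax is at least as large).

12,051 Ft

Tentative minimum tax:
  Adjusted income: 194,500 Ft + 32,100 Ft = 226,600 Ft
  Less exemption 83,000 Ft → base 143,600 Ft
  143,600 Ft × 26% = 37,336 Ft

Ordinary income tax:
  194,500 Ft × 13% = 25,285 Ft

Excess of tentative minimum tax over ordinary income tax: 37,336 Ft − 25,285 Ft = 12,051 Ft.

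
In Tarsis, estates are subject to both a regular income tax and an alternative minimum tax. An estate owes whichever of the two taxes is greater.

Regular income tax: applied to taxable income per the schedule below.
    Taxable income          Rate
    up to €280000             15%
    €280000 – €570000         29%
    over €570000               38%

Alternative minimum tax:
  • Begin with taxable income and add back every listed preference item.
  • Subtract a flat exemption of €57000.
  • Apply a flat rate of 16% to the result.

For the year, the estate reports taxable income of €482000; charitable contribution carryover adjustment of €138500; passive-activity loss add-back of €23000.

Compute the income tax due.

Regular income tax:
  €280000 × 15% = €42000
  €202000 × 29% = €58580
  → €100580

Alternative minimum tax:
  Adjusted income: €482000 + €138500 + €23000 = €643500
  Less exemption €57000 → base €586500
  €586500 × 16% = €93840

€100580 > €93840, so the regular income tax governs.

€100580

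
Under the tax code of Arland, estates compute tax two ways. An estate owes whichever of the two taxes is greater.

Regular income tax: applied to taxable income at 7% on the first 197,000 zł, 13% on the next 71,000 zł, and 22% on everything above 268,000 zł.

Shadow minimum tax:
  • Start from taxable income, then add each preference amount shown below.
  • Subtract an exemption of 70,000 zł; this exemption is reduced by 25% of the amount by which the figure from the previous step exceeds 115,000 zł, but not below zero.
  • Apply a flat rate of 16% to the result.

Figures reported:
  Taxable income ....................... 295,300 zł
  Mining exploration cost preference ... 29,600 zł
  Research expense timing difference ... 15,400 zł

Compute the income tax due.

Regular income tax:
  197,000 zł × 7% = 13,790 zł
  71,000 zł × 13% = 9,230 zł
  27,300 zł × 22% = 6,006 zł
  → 29,026 zł

Shadow minimum tax:
  Adjusted income: 295,300 zł + 29,600 zł + 15,400 zł = 340,300 zł
  Exemption: 70,000 zł − 25% × (340,300 zł − 115,000 zł) = 70,000 zł − 56,325 zł = 13,675 zł
  Base: 340,300 zł − 13,675 zł = 326,625 zł
  326,625 zł × 16% = 52,260 zł

52,260 zł > 29,026 zł, so the shadow minimum tax is the binding amount.

52,260 zł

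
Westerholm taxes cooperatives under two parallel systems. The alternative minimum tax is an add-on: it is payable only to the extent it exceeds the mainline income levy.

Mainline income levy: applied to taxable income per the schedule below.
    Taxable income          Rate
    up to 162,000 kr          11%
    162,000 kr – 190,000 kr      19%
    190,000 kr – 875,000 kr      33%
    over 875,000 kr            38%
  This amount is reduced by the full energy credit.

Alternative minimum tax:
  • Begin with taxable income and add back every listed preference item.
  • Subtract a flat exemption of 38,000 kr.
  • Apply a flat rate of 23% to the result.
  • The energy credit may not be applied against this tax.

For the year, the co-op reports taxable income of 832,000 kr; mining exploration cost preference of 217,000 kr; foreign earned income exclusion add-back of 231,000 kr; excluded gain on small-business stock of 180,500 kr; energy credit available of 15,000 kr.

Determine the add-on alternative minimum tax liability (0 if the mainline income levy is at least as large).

Alternative minimum tax:
  Adjusted income: 832,000 kr + 217,000 kr + 231,000 kr + 180,500 kr = 1,460,500 kr
  Less exemption 38,000 kr → base 1,422,500 kr
  1,422,500 kr × 23% = 327,175 kr

Mainline income levy:
  162,000 kr × 11% = 17,820 kr
  28,000 kr × 19% = 5,320 kr
  642,000 kr × 33% = 211,860 kr
  → 235,000 kr
  Less energy credit 15,000 kr → 220,000 kr

Excess of alternative minimum tax over mainline income levy: 327,175 kr − 220,000 kr = 107,175 kr.

107,175 kr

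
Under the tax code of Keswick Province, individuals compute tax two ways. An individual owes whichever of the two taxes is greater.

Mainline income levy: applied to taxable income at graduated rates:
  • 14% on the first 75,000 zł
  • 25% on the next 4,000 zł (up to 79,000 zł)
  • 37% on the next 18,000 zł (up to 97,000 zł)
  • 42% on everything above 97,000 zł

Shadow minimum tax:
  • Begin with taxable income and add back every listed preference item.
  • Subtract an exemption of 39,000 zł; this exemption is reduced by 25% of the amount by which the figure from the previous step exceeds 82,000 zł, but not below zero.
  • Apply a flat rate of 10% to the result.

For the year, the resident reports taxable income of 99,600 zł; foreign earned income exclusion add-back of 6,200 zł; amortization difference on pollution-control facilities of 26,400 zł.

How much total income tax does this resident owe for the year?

19,252 zł

Shadow minimum tax:
  Adjusted income: 99,600 zł + 6,200 zł + 26,400 zł = 132,200 zł
  Exemption: 39,000 zł − 25% × (132,200 zł − 82,000 zł) = 39,000 zł − 12,550 zł = 26,450 zł
  Base: 132,200 zł − 26,450 zł = 105,750 zł
  105,750 zł × 10% = 10,575 zł

Mainline income levy:
  75,000 zł × 14% = 10,500 zł
  4,000 zł × 25% = 1,000 zł
  18,000 zł × 37% = 6,660 zł
  2,600 zł × 42% = 1,092 zł
  → 19,252 zł

19,252 zł > 10,575 zł, so the mainline income levy governs.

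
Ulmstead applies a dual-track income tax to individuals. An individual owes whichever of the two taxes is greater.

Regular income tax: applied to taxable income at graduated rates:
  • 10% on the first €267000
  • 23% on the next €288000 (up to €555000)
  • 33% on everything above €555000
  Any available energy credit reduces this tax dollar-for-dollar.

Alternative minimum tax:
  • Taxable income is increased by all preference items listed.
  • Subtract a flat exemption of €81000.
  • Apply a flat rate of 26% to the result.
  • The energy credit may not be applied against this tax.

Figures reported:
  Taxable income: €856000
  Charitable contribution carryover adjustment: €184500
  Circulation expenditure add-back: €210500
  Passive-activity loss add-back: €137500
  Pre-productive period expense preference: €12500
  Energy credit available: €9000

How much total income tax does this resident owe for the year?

€343200

Regular income tax:
  €267000 × 10% = €26700
  €288000 × 23% = €66240
  €301000 × 33% = €99330
  → €192270
  Less energy credit €9000 → €183270

Alternative minimum tax:
  Adjusted income: €856000 + €184500 + €210500 + €137500 + €12500 = €1401000
  Less exemption €81000 → base €1320000
  €1320000 × 26% = €343200

€343200 > €183270, so the alternative minimum tax is the binding amount.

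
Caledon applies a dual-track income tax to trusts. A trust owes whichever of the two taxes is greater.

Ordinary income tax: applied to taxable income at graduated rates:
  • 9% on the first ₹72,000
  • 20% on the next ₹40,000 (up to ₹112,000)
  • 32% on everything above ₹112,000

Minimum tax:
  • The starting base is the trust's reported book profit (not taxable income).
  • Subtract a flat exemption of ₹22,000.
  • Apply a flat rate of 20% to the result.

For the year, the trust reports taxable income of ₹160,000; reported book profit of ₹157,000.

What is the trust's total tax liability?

₹29,840

Minimum tax:
  Base (reported book profit): ₹157,000
  Less exemption ₹22,000 → base ₹135,000
  ₹135,000 × 20% = ₹27,000

Ordinary income tax:
  ₹72,000 × 9% = ₹6,480
  ₹40,000 × 20% = ₹8,000
  ₹48,000 × 32% = ₹15,360
  → ₹29,840

₹29,840 > ₹27,000, so the ordinary income tax governs.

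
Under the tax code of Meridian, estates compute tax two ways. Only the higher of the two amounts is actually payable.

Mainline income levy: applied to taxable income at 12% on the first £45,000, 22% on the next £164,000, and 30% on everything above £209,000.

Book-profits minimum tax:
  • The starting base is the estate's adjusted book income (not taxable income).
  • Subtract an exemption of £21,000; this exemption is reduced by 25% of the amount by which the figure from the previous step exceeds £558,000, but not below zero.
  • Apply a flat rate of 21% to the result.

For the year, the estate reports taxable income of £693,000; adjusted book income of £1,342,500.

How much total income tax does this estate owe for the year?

£281,925

Book-profits minimum tax:
  Base (adjusted book income): £1,342,500
  Exemption: 25% × (£1,342,500 − £558,000) = £196,125 ≥ £21,000, so the exemption is fully phased out
  Base: £1,342,500 − £0 = £1,342,500
  £1,342,500 × 21% = £281,925

Mainline income levy:
  £45,000 × 12% = £5,400
  £164,000 × 22% = £36,080
  £484,000 × 30% = £145,200
  → £186,680

£281,925 > £186,680, so the book-profits minimum tax is the binding amount.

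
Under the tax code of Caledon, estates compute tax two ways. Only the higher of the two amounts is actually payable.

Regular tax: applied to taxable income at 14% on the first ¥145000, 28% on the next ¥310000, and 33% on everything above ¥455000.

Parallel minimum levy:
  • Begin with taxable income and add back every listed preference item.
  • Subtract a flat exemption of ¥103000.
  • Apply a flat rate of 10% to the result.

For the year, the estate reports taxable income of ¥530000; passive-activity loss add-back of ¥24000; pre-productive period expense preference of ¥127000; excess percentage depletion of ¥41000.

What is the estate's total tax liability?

Parallel minimum levy:
  Adjusted income: ¥530000 + ¥24000 + ¥127000 + ¥41000 = ¥722000
  Less exemption ¥103000 → base ¥619000
  ¥619000 × 10% = ¥61900

Regular tax:
  ¥145000 × 14% = ¥20300
  ¥310000 × 28% = ¥86800
  ¥75000 × 33% = ¥24750
  → ¥131850

¥131850 > ¥61900, so the regular tax governs.

¥131850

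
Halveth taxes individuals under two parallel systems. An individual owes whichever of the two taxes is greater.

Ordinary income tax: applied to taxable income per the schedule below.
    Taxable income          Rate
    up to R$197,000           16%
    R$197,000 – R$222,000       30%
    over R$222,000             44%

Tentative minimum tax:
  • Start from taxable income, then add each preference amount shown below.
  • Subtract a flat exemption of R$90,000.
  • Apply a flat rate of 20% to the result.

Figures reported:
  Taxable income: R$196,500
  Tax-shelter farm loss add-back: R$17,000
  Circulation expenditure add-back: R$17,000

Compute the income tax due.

Ordinary income tax:
  R$196,500 × 16% = R$31,440

Tentative minimum tax:
  Adjusted income: R$196,500 + R$17,000 + R$17,000 = R$230,500
  Less exemption R$90,000 → base R$140,500
  R$140,500 × 20% = R$28,100

R$31,440 > R$28,100, so the ordinary income tax governs.

R$31,440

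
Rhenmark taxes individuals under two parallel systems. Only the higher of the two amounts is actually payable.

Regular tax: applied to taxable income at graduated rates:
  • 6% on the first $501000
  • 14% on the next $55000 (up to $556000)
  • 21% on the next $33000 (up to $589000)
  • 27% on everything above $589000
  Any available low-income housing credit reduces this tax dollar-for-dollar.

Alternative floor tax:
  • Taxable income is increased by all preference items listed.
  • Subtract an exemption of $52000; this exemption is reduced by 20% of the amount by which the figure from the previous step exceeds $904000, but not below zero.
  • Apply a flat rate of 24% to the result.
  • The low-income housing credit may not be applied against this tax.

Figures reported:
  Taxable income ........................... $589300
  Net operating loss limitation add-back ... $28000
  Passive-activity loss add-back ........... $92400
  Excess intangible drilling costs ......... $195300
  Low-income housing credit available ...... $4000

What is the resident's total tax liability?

Regular tax:
  $501000 × 6% = $30060
  $55000 × 14% = $7700
  $33000 × 21% = $6930
  $300 × 27% = $81
  → $44771
  Less low-income housing credit $4000 → $40771

Alternative floor tax:
  Adjusted income: $589300 + $28000 + $92400 + $195300 = $905000
  Exemption: $52000 − 20% × ($905000 − $904000) = $52000 − $200 = $51800
  Base: $905000 − $51800 = $853200
  $853200 × 24% = $204768

$204768 > $40771, so the alternative floor tax is the binding amount.

$204768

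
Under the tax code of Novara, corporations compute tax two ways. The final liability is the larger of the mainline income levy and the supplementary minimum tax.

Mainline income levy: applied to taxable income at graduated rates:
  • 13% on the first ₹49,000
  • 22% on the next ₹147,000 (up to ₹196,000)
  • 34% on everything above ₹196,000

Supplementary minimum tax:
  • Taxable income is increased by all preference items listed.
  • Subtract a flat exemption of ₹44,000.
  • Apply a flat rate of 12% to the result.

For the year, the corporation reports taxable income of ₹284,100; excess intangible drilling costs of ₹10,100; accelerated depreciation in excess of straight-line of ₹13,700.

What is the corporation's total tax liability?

₹68,664

Mainline income levy:
  ₹49,000 × 13% = ₹6,370
  ₹147,000 × 22% = ₹32,340
  ₹88,100 × 34% = ₹29,954
  → ₹68,664

Supplementary minimum tax:
  Adjusted income: ₹284,100 + ₹10,100 + ₹13,700 = ₹307,900
  Less exemption ₹44,000 → base ₹263,900
  ₹263,900 × 12% = ₹31,668

₹68,664 > ₹31,668, so the mainline income levy governs.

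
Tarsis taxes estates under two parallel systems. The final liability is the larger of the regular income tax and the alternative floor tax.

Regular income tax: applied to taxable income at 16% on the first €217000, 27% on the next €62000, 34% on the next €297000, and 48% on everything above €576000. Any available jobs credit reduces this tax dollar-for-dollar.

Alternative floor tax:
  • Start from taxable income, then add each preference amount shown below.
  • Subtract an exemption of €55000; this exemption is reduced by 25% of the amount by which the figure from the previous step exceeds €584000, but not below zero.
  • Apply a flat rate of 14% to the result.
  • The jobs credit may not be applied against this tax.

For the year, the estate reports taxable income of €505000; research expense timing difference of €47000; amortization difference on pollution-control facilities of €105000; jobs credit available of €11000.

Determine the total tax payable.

€117300

Regular income tax:
  €217000 × 16% = €34720
  €62000 × 27% = €16740
  €226000 × 34% = €76840
  → €128300
  Less jobs credit €11000 → €117300

Alternative floor tax:
  Adjusted income: €505000 + €47000 + €105000 = €657000
  Exemption: €55000 − 25% × (€657000 − €584000) = €55000 − €18250 = €36750
  Base: €657000 − €36750 = €620250
  €620250 × 14% = €86835

€117300 > €86835, so the regular income tax governs.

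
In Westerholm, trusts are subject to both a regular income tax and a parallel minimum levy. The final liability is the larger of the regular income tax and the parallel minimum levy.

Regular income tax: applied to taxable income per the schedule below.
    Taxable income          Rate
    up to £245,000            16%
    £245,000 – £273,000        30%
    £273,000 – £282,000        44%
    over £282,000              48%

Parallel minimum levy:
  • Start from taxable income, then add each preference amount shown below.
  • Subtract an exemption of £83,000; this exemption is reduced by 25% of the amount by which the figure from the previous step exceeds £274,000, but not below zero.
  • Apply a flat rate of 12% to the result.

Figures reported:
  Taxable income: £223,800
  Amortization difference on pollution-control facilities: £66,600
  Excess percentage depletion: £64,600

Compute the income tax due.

£35,808

Parallel minimum levy:
  Adjusted income: £223,800 + £66,600 + £64,600 = £355,000
  Exemption: £83,000 − 25% × (£355,000 − £274,000) = £83,000 − £20,250 = £62,750
  Base: £355,000 − £62,750 = £292,250
  £292,250 × 12% = £35,070

Regular income tax:
  £223,800 × 16% = £35,808

£35,808 > £35,070, so the regular income tax governs.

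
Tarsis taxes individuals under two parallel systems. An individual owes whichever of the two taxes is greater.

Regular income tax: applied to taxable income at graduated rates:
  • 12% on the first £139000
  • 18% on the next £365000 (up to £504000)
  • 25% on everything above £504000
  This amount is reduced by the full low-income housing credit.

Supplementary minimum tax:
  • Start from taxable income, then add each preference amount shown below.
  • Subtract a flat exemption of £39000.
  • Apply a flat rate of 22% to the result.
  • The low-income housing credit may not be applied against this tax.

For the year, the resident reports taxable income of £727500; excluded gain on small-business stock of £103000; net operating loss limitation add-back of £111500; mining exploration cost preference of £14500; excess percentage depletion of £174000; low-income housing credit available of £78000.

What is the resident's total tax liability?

£240130

Supplementary minimum tax:
  Adjusted income: £727500 + £103000 + £111500 + £14500 + £174000 = £1130500
  Less exemption £39000 → base £1091500
  £1091500 × 22% = £240130

Regular income tax:
  £139000 × 12% = £16680
  £365000 × 18% = £65700
  £223500 × 25% = £55875
  → £138255
  Less low-income housing credit £78000 → £60255

£240130 > £60255, so the supplementary minimum tax is the binding amount.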